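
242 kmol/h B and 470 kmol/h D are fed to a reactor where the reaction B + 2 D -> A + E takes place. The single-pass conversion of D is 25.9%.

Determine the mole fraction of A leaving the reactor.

D reacted = 0.259 × 470 = 121.7 kmol/h; ν_D = −2, so ξ = 121.7/2 = 60.87 kmol/h.
Outlet amounts (n = n₀ + ν ξ):
  B: 242 − 1(60.87) = 181.1
  D: 470 − 2(60.87) = 348.3
  A: 0 + 1(60.87) = 60.87
  E: 0 + 1(60.87) = 60.87
Total out = 651.1 kmol/h; y_A = 60.87 / 651.1 = 0.09348.

0.0935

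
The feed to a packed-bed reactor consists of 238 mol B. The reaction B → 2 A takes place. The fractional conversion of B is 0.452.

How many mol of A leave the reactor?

215 mol

B reacted = 0.452 × 238 = 107.6 mol; ν_B = −1, so ξ = 107.6/1 = 107.6 mol.
Outlet amounts (n = n₀ + ν ξ):
  B: 238 − 1(107.6) = 130.4
  A: 0 + 2(107.6) = 215.2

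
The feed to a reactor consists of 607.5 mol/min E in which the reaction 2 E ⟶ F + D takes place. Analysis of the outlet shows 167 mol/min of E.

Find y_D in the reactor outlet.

0.363

For E: n = n₀ − 2ξ → 167 = 607.5 − 2ξ, giving ξ = 220.2 mol/min.
Outlet amounts (n = n₀ + ν ξ):
  E: 607.5 − 2(220.2) = 167
  F: 0 + 1(220.2) = 220.2
  D: 0 + 1(220.2) = 220.2
Total out = 607.5 mol/min; y_D = 220.2 / 607.5 = 0.3626.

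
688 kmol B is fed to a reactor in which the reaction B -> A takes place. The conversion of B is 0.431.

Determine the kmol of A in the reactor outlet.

B reacted = 0.431 × 688 = 296.5 kmol; ν_B = −1, so ξ = 296.5/1 = 296.5 kmol.
Outlet amounts (n = n₀ + ν ξ):
  B: 688 − 1(296.5) = 391.5
  A: 0 + 1(296.5) = 296.5

297 kmol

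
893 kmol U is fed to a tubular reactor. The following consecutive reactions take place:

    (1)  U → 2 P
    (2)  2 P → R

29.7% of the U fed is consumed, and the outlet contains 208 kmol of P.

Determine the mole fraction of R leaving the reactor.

Conversion of U: U consumed = 1ξ₁ = 0.297 × 893 → ξ₁ = 265.2 kmol.
P balance: n_P = 0 + 2ξ₁ − 2ξ₂ = 208 → ξ₂ = (2·265.2 − 208)/2 = 161.2 kmol.
Outlet amounts (n = n₀ + Σ ν·ξ):
  U: 893 − 1(265.2) = 627.8
  P: 0 + 2(265.2) − 2(161.2) = 208
  R: 0 + 1(161.2) = 161.2
Total out = 997 kmol; y_R = 161.2 / 997 = 0.1617.

0.162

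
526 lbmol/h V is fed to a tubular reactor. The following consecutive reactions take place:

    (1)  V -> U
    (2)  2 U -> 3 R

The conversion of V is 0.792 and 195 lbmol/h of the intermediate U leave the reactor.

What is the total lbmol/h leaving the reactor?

Conversion of V: V consumed = 1ξ₁ = 0.792 × 526 → ξ₁ = 416.6 lbmol/h.
U balance: n_U = 0 + 1ξ₁ − 2ξ₂ = 195 → ξ₂ = (1·416.6 − 195)/2 = 110.8 lbmol/h.
Outlet amounts (n = n₀ + Σ ν·ξ):
  V: 526 − 1(416.6) = 109.4
  U: 0 + 1(416.6) − 2(110.8) = 195
  R: 0 + 3(110.8) = 332.4
Total out = 109.4 + 195 + 332.4 = 636.8 lbmol/h.

637 lbmol/h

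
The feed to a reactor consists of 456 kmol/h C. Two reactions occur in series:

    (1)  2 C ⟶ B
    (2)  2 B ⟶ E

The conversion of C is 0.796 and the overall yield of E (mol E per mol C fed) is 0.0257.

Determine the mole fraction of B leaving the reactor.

Conversion of C: C consumed = 2ξ₁ = 0.796 × 456 → ξ₁ = 181.5 kmol/h.
Yield of E: 1ξ₂ / 456 = 0.0257 → ξ₂ = 11.72 kmol/h.
Outlet amounts (n = n₀ + Σ ν·ξ):
  C: 456 − 2(181.5) = 93.02
  B: 0 + 1(181.5) − 2(11.72) = 158
  E: 0 + 1(11.72) = 11.72
Total out = 262.8 kmol/h; y_B = 158 / 262.8 = 0.6014.

0.601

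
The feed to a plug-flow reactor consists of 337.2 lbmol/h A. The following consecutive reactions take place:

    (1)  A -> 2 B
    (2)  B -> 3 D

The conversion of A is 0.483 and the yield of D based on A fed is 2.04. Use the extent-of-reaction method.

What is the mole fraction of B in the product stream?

Conversion of A: A consumed = 1ξ₁ = 0.483 × 337.2 → ξ₁ = 162.9 lbmol/h.
Yield of D: 3ξ₂ / 337.2 = 2.04 → ξ₂ = 229.3 lbmol/h.
Outlet amounts (n = n₀ + Σ ν·ξ):
  A: 337.2 − 1(162.9) = 174.3
  B: 0 + 2(162.9) − 1(229.3) = 96.44
  D: 0 + 3(229.3) = 687.9
Total out = 958.7 lbmol/h; y_B = 96.44 / 958.7 = 0.1006.

0.101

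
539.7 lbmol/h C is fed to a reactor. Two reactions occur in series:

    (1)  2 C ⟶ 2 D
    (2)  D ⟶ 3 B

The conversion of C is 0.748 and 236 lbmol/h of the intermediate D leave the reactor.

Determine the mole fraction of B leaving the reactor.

0.575

Conversion of C: C consumed = 2ξ₁ = 0.748 × 539.7 → ξ₁ = 201.8 lbmol/h.
D balance: n_D = 0 + 2ξ₁ − 1ξ₂ = 236 → ξ₂ = (2·201.8 − 236)/1 = 167.7 lbmol/h.
Outlet amounts (n = n₀ + Σ ν·ξ):
  C: 539.7 − 2(201.8) = 136
  D: 0 + 2(201.8) − 1(167.7) = 236
  B: 0 + 3(167.7) = 503.1
Total out = 875.1 lbmol/h; y_B = 503.1 / 875.1 = 0.5749.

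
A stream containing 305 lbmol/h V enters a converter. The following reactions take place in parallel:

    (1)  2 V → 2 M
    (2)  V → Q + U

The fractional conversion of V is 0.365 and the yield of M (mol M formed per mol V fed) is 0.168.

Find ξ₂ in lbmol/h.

ξ₂ = 60.1 lbmol/h

Yield of M: 2ξ₁ / 305 = 0.168 → ξ₁ = 25.62 lbmol/h.
Conversion of V: 2ξ₁ + 1ξ₂ = 0.365 × 305 = 111.3 → ξ₂ = 60.09 lbmol/h.
Outlet amounts (n = n₀ + Σ ν·ξ):
  V: 305 − 2(25.62) − 1(60.09) = 193.7
  M: 0 + 2(25.62) = 51.24
  Q: 0 + 1(60.09) = 60.09
  U: 0 + 1(60.09) = 60.09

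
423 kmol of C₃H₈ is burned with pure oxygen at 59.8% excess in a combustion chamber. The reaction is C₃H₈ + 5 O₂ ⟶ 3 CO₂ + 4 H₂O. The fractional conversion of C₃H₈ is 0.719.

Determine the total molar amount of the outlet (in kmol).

4110 kmol

Stoichiometric O₂ = 5 × 423 = 2115 kmol; O₂ fed = 2115 × 1.598 = 3380 kmol.
Fuel reacted = 0.719 × 423 → ξ = 304.1 kmol.
Outlet (n = n₀ + ν ξ):
  C₃H₈: 423 − 1(304.1) = 118.9
  O₂: 3380 − 5(304.1) = 1859
  CO₂: 0 + 3(304.1) = 912.4
  H₂O: 0 + 4(304.1) = 1217
Total out = 118.9 + 1859 + 912.4 + 1217 = 4107 kmol.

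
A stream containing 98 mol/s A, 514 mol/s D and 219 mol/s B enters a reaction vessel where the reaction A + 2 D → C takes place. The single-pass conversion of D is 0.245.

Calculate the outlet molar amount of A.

D reacted = 0.245 × 514 = 125.9 mol/s; ν_D = −2, so ξ = 125.9/2 = 62.96 mol/s.
Outlet amounts (n = n₀ + ν ξ):
  A: 98 − 1(62.96) = 35.04
  D: 514 − 2(62.96) = 388.1
  C: 0 + 1(62.96) = 62.96
  B: 219 (inert)

35 mol/s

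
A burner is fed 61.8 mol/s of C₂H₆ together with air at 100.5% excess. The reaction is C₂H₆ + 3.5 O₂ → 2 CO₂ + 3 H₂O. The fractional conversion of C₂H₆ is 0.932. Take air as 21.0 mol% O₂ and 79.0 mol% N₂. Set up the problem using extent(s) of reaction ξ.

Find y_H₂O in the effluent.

0.0802

Stoichiometric O₂ = 3.5 × 61.8 = 216.3 mol/s; O₂ fed = 216.3 × 2.005 = 433.7 mol/s.
N₂ fed = 433.7 × 79/21 = 1631 mol/s.
Fuel reacted = 0.932 × 61.8 → ξ = 57.6 mol/s.
Outlet (n = n₀ + ν ξ):
  C₂H₆: 61.8 − 1(57.6) = 4.202
  O₂: 433.7 − 3.5(57.6) = 232.1
  N₂: 1631 (inert)
  CO₂: 0 + 2(57.6) = 115.2
  H₂O: 0 + 3(57.6) = 172.8
Total out = 2156 mol/s; y_H₂O = 172.8 / 2156 = 0.08015.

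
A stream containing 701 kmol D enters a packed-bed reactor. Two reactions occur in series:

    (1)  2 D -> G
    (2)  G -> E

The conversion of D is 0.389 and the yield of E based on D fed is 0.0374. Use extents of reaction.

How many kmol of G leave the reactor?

Conversion of D: D consumed = 2ξ₁ = 0.389 × 701 → ξ₁ = 136.3 kmol.
Yield of E: 1ξ₂ / 701 = 0.0374 → ξ₂ = 26.22 kmol.
Outlet amounts (n = n₀ + Σ ν·ξ):
  D: 701 − 2(136.3) = 428.3
  G: 0 + 1(136.3) − 1(26.22) = 110.1
  E: 0 + 1(26.22) = 26.22

110 kmol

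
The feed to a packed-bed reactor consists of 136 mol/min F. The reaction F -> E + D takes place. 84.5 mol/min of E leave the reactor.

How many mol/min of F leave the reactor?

For E: n = n₀ + 1ξ → 84.5 = 0 + 1ξ, giving ξ = 84.5 mol/min.
Outlet amounts (n = n₀ + ν ξ):
  F: 136 − 1(84.5) = 51.5
  E: 0 + 1(84.5) = 84.5
  D: 0 + 1(84.5) = 84.5

51.5 mol/min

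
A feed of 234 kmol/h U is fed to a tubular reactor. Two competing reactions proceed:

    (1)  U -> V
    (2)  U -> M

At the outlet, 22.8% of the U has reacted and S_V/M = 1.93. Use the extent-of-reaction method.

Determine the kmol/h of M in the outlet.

Conversion of U: U consumed = 0.228 × 234 = 53.35 kmol/h = 1ξ₁ + 1ξ₂.
Selectivity: 1ξ₁ / (1ξ₂) = 1.93 → ξ₁ = 1.93 ξ₂.
Substitute: (1·1.93 + 1) ξ₂ = 53.35 → ξ₂ = 18.21 kmol/h, ξ₁ = 35.14 kmol/h.
Outlet amounts (n = n₀ + Σ ν·ξ):
  U: 234 − 1(35.14) − 1(18.21) = 180.6
  V: 0 + 1(35.14) = 35.14
  M: 0 + 1(18.21) = 18.21

18.2 kmol/h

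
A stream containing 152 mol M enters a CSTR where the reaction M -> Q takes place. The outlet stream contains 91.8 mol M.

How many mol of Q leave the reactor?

60.2 mol

For M: n = n₀ − 1ξ → 91.8 = 152 − 1ξ, giving ξ = 60.2 mol.
Outlet amounts (n = n₀ + ν ξ):
  M: 152 − 1(60.2) = 91.8
  Q: 0 + 1(60.2) = 60.2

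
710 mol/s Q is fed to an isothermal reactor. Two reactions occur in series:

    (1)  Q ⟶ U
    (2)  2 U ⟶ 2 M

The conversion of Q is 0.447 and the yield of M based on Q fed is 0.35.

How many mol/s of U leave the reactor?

68.9 mol/s

Conversion of Q: Q consumed = 1ξ₁ = 0.447 × 710 → ξ₁ = 317.4 mol/s.
Yield of M: 2ξ₂ / 710 = 0.35 → ξ₂ = 124.2 mol/s.
Outlet amounts (n = n₀ + Σ ν·ξ):
  Q: 710 − 1(317.4) = 392.6
  U: 0 + 1(317.4) − 2(124.2) = 68.87
  M: 0 + 2(124.2) = 248.5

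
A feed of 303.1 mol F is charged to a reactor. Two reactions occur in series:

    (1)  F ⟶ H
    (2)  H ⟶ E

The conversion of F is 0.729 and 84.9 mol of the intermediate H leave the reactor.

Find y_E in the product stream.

0.449

Conversion of F: F consumed = 1ξ₁ = 0.729 × 303.1 → ξ₁ = 221 mol.
H balance: n_H = 0 + 1ξ₁ − 1ξ₂ = 84.9 → ξ₂ = (1·221 − 84.9)/1 = 136.1 mol.
Outlet amounts (n = n₀ + Σ ν·ξ):
  F: 303.1 − 1(221) = 82.14
  H: 0 + 1(221) − 1(136.1) = 84.9
  E: 0 + 1(136.1) = 136.1
Total out = 303.1 mol; y_E = 136.1 / 303.1 = 0.4489.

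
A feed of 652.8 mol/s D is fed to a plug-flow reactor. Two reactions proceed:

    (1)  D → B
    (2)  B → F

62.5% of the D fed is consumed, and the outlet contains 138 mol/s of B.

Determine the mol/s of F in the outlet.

270 mol/s

Conversion of D: D consumed = 1ξ₁ = 0.625 × 652.8 → ξ₁ = 408 mol/s.
B balance: n_B = 0 + 1ξ₁ − 1ξ₂ = 138 → ξ₂ = (1·408 − 138)/1 = 270 mol/s.
Outlet amounts (n = n₀ + Σ ν·ξ):
  D: 652.8 − 1(408) = 244.8
  B: 0 + 1(408) − 1(270) = 138
  F: 0 + 1(270) = 270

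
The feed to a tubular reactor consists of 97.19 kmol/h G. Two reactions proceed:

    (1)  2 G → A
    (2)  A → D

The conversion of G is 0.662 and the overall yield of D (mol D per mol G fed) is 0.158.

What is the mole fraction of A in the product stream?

Conversion of G: G consumed = 2ξ₁ = 0.662 × 97.19 → ξ₁ = 32.17 kmol/h.
Yield of D: 1ξ₂ / 97.19 = 0.158 → ξ₂ = 15.36 kmol/h.
Outlet amounts (n = n₀ + Σ ν·ξ):
  G: 97.19 − 2(32.17) = 32.85
  A: 0 + 1(32.17) − 1(15.36) = 16.81
  D: 0 + 1(15.36) = 15.36
Total out = 65.02 kmol/h; y_A = 16.81 / 65.02 = 0.2586.

0.259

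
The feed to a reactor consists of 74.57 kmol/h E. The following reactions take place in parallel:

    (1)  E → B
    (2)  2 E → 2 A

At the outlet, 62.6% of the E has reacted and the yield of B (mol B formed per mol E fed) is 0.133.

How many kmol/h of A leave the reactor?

36.8 kmol/h

Yield of B: 1ξ₁ / 74.57 = 0.133 → ξ₁ = 9.918 kmol/h.
Conversion of E: 1ξ₁ + 2ξ₂ = 0.626 × 74.57 = 46.68 → ξ₂ = 18.38 kmol/h.
Outlet amounts (n = n₀ + Σ ν·ξ):
  E: 74.57 − 1(9.918) − 2(18.38) = 27.89
  B: 0 + 1(9.918) = 9.918
  A: 0 + 2(18.38) = 36.76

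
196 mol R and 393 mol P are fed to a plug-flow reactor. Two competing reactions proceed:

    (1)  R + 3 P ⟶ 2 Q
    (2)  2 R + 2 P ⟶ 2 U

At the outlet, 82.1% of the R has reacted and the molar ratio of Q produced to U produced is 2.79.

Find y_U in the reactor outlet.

Conversion of R: R consumed = 0.821 × 196 = 160.9 mol = 1ξ₁ + 2ξ₂.
Selectivity: 2ξ₁ / (2ξ₂) = 2.79 → ξ₁ = 2.79 ξ₂.
Substitute: (1·2.79 + 2) ξ₂ = 160.9 → ξ₂ = 33.59 mol, ξ₁ = 93.73 mol.
Outlet amounts (n = n₀ + Σ ν·ξ):
  R: 196 − 1(93.73) − 2(33.59) = 35.08
  P: 393 − 3(93.73) − 2(33.59) = 44.63
  Q: 0 + 2(93.73) = 187.5
  U: 0 + 2(33.59) = 67.19
Total out = 334.4 mol; y_U = 67.19 / 334.4 = 0.2009.

0.201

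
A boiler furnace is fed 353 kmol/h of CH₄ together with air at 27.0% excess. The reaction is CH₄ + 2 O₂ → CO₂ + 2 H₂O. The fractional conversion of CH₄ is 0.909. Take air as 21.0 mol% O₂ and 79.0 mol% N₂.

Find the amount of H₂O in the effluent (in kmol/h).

Stoichiometric O₂ = 2 × 353 = 706 kmol/h; O₂ fed = 706 × 1.270 = 896.6 kmol/h.
N₂ fed = 896.6 × 79/21 = 3373 kmol/h.
Fuel reacted = 0.909 × 353 → ξ = 320.9 kmol/h.
Outlet (n = n₀ + ν ξ):
  CH₄: 353 − 1(320.9) = 32.12
  O₂: 896.6 − 2(320.9) = 254.9
  N₂: 3373 (inert)
  CO₂: 0 + 1(320.9) = 320.9
  H₂O: 0 + 2(320.9) = 641.8

642 kmol/h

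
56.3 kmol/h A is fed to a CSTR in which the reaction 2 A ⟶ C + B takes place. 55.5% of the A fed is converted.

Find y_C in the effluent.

A reacted = 0.555 × 56.3 = 31.25 kmol/h; ν_A = −2, so ξ = 31.25/2 = 15.62 kmol/h.
Outlet amounts (n = n₀ + ν ξ):
  A: 56.3 − 2(15.62) = 25.05
  C: 0 + 1(15.62) = 15.62
  B: 0 + 1(15.62) = 15.62
Total out = 56.3 kmol/h; y_C = 15.62 / 56.3 = 0.2775.

0.278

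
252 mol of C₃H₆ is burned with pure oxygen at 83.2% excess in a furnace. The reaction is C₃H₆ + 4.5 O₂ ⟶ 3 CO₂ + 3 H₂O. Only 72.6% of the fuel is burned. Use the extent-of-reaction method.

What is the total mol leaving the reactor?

2420 mol

Stoichiometric O₂ = 4.5 × 252 = 1134 mol; O₂ fed = 1134 × 1.832 = 2077 mol.
Fuel reacted = 0.726 × 252 → ξ = 183 mol.
Outlet (n = n₀ + ν ξ):
  C₃H₆: 252 − 1(183) = 69.05
  O₂: 2077 − 4.5(183) = 1254
  CO₂: 0 + 3(183) = 548.9
  H₂O: 0 + 3(183) = 548.9
Total out = 69.05 + 1254 + 548.9 + 548.9 = 2421 mol.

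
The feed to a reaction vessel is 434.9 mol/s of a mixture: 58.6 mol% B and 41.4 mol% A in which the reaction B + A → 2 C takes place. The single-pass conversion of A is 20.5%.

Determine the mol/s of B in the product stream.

A reacted = 0.205 × 180 = 36.91 mol/s; ν_A = −1, so ξ = 36.91/1 = 36.91 mol/s.
Outlet amounts (n = n₀ + ν ξ):
  B: 254.9 − 1(36.91) = 217.9
  A: 180 − 1(36.91) = 143.1
  C: 0 + 2(36.91) = 73.82

218 mol/s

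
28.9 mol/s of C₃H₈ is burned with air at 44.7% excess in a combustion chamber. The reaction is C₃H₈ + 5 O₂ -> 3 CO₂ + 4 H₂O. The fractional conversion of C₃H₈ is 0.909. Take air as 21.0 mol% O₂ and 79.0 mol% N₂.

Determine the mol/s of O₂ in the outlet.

Stoichiometric O₂ = 5 × 28.9 = 144.5 mol/s; O₂ fed = 144.5 × 1.447 = 209.1 mol/s.
N₂ fed = 209.1 × 79/21 = 786.6 mol/s.
Fuel reacted = 0.909 × 28.9 → ξ = 26.27 mol/s.
Outlet (n = n₀ + ν ξ):
  C₃H₈: 28.9 − 1(26.27) = 2.63
  O₂: 209.1 − 5(26.27) = 77.74
  N₂: 786.6 (inert)
  CO₂: 0 + 3(26.27) = 78.81
  H₂O: 0 + 4(26.27) = 105.1

77.7 mol/s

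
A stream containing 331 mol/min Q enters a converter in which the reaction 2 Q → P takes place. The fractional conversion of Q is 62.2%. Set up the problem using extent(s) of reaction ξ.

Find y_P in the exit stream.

0.451

Q reacted = 0.622 × 331 = 205.9 mol/min; ν_Q = −2, so ξ = 205.9/2 = 102.9 mol/min.
Outlet amounts (n = n₀ + ν ξ):
  Q: 331 − 2(102.9) = 125.1
  P: 0 + 1(102.9) = 102.9
Total out = 228.1 mol/min; y_P = 102.9 / 228.1 = 0.4514.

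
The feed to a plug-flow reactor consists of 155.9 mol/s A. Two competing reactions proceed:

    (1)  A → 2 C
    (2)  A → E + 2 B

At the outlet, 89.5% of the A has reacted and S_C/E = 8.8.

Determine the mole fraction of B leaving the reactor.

Conversion of A: A consumed = 0.895 × 155.9 = 139.5 mol/s = 1ξ₁ + 1ξ₂.
Selectivity: 2ξ₁ / (1ξ₂) = 8.8 → ξ₁ = 4.4 ξ₂.
Substitute: (1·4.4 + 1) ξ₂ = 139.5 → ξ₂ = 25.84 mol/s, ξ₁ = 113.7 mol/s.
Outlet amounts (n = n₀ + Σ ν·ξ):
  A: 155.9 − 1(113.7) − 1(25.84) = 16.37
  C: 0 + 2(113.7) = 227.4
  E: 0 + 1(25.84) = 25.84
  B: 0 + 2(25.84) = 51.68
Total out = 321.3 mol/s; y_B = 51.68 / 321.3 = 0.1609.

0.161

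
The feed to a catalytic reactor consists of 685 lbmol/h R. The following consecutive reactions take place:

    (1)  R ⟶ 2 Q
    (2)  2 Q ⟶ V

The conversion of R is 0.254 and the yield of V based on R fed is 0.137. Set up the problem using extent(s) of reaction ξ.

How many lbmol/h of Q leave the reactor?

160 lbmol/h

Conversion of R: R consumed = 1ξ₁ = 0.254 × 685 → ξ₁ = 174 lbmol/h.
Yield of V: 1ξ₂ / 685 = 0.137 → ξ₂ = 93.85 lbmol/h.
Outlet amounts (n = n₀ + Σ ν·ξ):
  R: 685 − 1(174) = 511
  Q: 0 + 2(174) − 2(93.85) = 160.3
  V: 0 + 1(93.85) = 93.85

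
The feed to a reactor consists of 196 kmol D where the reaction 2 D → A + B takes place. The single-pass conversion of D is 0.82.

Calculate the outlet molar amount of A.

D reacted = 0.82 × 196 = 160.7 kmol; ν_D = −2, so ξ = 160.7/2 = 80.36 kmol.
Outlet amounts (n = n₀ + ν ξ):
  D: 196 − 2(80.36) = 35.28
  A: 0 + 1(80.36) = 80.36
  B: 0 + 1(80.36) = 80.36

80.4 kmol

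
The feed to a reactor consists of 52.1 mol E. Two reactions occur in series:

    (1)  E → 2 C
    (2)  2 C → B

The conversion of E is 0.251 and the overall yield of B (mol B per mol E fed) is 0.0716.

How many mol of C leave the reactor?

18.7 mol

Conversion of E: E consumed = 1ξ₁ = 0.251 × 52.1 → ξ₁ = 13.08 mol.
Yield of B: 1ξ₂ / 52.1 = 0.0716 → ξ₂ = 3.73 mol.
Outlet amounts (n = n₀ + Σ ν·ξ):
  E: 52.1 − 1(13.08) = 39.02
  C: 0 + 2(13.08) − 2(3.73) = 18.69
  B: 0 + 1(3.73) = 3.73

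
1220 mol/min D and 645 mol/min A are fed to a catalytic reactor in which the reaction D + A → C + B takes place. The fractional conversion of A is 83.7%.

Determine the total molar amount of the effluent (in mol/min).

A reacted = 0.837 × 645 = 539.9 mol/min; ν_A = −1, so ξ = 539.9/1 = 539.9 mol/min.
Outlet amounts (n = n₀ + ν ξ):
  D: 1220 − 1(539.9) = 680.1
  A: 645 − 1(539.9) = 105.1
  C: 0 + 1(539.9) = 539.9
  B: 0 + 1(539.9) = 539.9
Total out = 680.1 + 105.1 + 539.9 + 539.9 = 1865 mol/min.

1860 mol/min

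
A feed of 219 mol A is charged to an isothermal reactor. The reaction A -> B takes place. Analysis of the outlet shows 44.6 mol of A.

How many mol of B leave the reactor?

For A: n = n₀ − 1ξ → 44.6 = 219 − 1ξ, giving ξ = 174.4 mol.
Outlet amounts (n = n₀ + ν ξ):
  A: 219 − 1(174.4) = 44.6
  B: 0 + 1(174.4) = 174.4

174 mol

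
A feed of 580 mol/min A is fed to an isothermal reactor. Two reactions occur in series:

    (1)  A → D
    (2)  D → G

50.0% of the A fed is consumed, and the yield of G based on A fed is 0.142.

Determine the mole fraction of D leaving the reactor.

Conversion of A: A consumed = 1ξ₁ = 0.5 × 580 → ξ₁ = 290 mol/min.
Yield of G: 1ξ₂ / 580 = 0.142 → ξ₂ = 82.36 mol/min.
Outlet amounts (n = n₀ + Σ ν·ξ):
  A: 580 − 1(290) = 290
  D: 0 + 1(290) − 1(82.36) = 207.6
  G: 0 + 1(82.36) = 82.36
Total out = 580 mol/min; y_D = 207.6 / 580 = 0.358.

0.358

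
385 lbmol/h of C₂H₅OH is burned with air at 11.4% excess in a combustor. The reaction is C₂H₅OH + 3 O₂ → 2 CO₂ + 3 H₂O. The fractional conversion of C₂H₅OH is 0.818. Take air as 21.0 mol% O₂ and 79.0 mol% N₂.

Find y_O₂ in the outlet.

Stoichiometric O₂ = 3 × 385 = 1155 lbmol/h; O₂ fed = 1155 × 1.114 = 1287 lbmol/h.
N₂ fed = 1287 × 79/21 = 4840 lbmol/h.
Fuel reacted = 0.818 × 385 → ξ = 314.9 lbmol/h.
Outlet (n = n₀ + ν ξ):
  C₂H₅OH: 385 − 1(314.9) = 70.07
  O₂: 1287 − 3(314.9) = 341.9
  N₂: 4840 (inert)
  CO₂: 0 + 2(314.9) = 629.9
  H₂O: 0 + 3(314.9) = 944.8
Total out = 6827 lbmol/h; y_O₂ = 341.9 / 6827 = 0.05008.

0.0501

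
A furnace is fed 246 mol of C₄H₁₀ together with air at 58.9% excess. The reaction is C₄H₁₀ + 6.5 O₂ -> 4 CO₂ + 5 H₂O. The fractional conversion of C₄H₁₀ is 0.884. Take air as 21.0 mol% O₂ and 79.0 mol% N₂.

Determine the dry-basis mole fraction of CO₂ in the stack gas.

Stoichiometric O₂ = 6.5 × 246 = 1599 mol; O₂ fed = 1599 × 1.589 = 2541 mol.
N₂ fed = 2541 × 79/21 = 9558 mol.
Fuel reacted = 0.884 × 246 → ξ = 217.5 mol.
Outlet (n = n₀ + ν ξ):
  C₄H₁₀: 246 − 1(217.5) = 28.54
  O₂: 2541 − 6.5(217.5) = 1127
  N₂: 9558 (inert)
  CO₂: 0 + 4(217.5) = 869.9
  H₂O: 0 + 5(217.5) = 1087
Dry total = 11580 mol; y_CO₂ (dry) = 869.9 / 11580 = 0.07509.

0.0751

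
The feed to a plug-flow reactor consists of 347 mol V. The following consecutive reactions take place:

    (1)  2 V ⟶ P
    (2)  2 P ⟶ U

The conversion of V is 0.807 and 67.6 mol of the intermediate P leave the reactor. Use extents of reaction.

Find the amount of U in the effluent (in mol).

36.2 mol

Conversion of V: V consumed = 2ξ₁ = 0.807 × 347 → ξ₁ = 140 mol.
P balance: n_P = 0 + 1ξ₁ − 2ξ₂ = 67.6 → ξ₂ = (1·140 − 67.6)/2 = 36.21 mol.
Outlet amounts (n = n₀ + Σ ν·ξ):
  V: 347 − 2(140) = 66.97
  P: 0 + 1(140) − 2(36.21) = 67.6
  U: 0 + 1(36.21) = 36.21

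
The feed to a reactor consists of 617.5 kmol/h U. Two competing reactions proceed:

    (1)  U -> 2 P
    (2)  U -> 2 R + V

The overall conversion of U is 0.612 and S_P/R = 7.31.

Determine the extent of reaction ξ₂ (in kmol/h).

Conversion of U: U consumed = 0.612 × 617.5 = 377.9 kmol/h = 1ξ₁ + 1ξ₂.
Selectivity: 2ξ₁ / (2ξ₂) = 7.31 → ξ₁ = 7.31 ξ₂.
Substitute: (1·7.31 + 1) ξ₂ = 377.9 → ξ₂ = 45.48 kmol/h, ξ₁ = 332.4 kmol/h.
Outlet amounts (n = n₀ + Σ ν·ξ):
  U: 617.5 − 1(332.4) − 1(45.48) = 239.6
  P: 0 + 2(332.4) = 664.9
  R: 0 + 2(45.48) = 90.95
  V: 0 + 1(45.48) = 45.48

ξ₂ = 45.5 kmol/h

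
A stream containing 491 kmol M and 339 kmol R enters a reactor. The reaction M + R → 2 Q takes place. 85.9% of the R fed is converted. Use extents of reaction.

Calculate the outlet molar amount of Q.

582 kmol

R reacted = 0.859 × 339 = 291.2 kmol; ν_R = −1, so ξ = 291.2/1 = 291.2 kmol.
Outlet amounts (n = n₀ + ν ξ):
  M: 491 − 1(291.2) = 199.8
  R: 339 − 1(291.2) = 47.8
  Q: 0 + 2(291.2) = 582.4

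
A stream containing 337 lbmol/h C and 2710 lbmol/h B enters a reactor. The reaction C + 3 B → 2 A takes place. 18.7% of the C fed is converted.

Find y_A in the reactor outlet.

0.0431

C reacted = 0.187 × 337 = 63.02 lbmol/h; ν_C = −1, so ξ = 63.02/1 = 63.02 lbmol/h.
Outlet amounts (n = n₀ + ν ξ):
  C: 337 − 1(63.02) = 274
  B: 2710 − 3(63.02) = 2521
  A: 0 + 2(63.02) = 126
Total out = 2921 lbmol/h; y_A = 126 / 2921 = 0.04315.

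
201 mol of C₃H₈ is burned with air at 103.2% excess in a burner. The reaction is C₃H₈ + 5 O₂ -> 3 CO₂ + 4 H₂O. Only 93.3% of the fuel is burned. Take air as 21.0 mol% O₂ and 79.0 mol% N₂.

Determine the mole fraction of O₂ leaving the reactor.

Stoichiometric O₂ = 5 × 201 = 1005 mol; O₂ fed = 1005 × 2.032 = 2042 mol.
N₂ fed = 2042 × 79/21 = 7682 mol.
Fuel reacted = 0.933 × 201 → ξ = 187.5 mol.
Outlet (n = n₀ + ν ξ):
  C₃H₈: 201 − 1(187.5) = 13.47
  O₂: 2042 − 5(187.5) = 1104
  N₂: 7682 (inert)
  CO₂: 0 + 3(187.5) = 562.6
  H₂O: 0 + 4(187.5) = 750.1
Total out = 10110 mol; y_O₂ = 1104 / 10110 = 0.1092.

0.109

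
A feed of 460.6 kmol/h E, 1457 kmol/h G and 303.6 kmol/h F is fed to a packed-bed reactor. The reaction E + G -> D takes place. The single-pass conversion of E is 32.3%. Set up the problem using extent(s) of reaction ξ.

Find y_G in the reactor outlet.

E reacted = 0.323 × 460.6 = 148.8 kmol/h; ν_E = −1, so ξ = 148.8/1 = 148.8 kmol/h.
Outlet amounts (n = n₀ + ν ξ):
  E: 460.6 − 1(148.8) = 311.8
  G: 1457 − 1(148.8) = 1308
  D: 0 + 1(148.8) = 148.8
  F: 303.6 (inert)
Total out = 2072 kmol/h; y_G = 1308 / 2072 = 0.6313.

0.631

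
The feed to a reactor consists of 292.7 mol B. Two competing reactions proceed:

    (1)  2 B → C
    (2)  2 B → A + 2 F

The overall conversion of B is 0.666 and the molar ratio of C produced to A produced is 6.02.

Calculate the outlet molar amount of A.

Conversion of B: B consumed = 0.666 × 292.7 = 194.9 mol = 2ξ₁ + 2ξ₂.
Selectivity: 1ξ₁ / (1ξ₂) = 6.02 → ξ₁ = 6.02 ξ₂.
Substitute: (2·6.02 + 2) ξ₂ = 194.9 → ξ₂ = 13.88 mol, ξ₁ = 83.58 mol.
Outlet amounts (n = n₀ + Σ ν·ξ):
  B: 292.7 − 2(83.58) − 2(13.88) = 97.76
  C: 0 + 1(83.58) = 83.58
  A: 0 + 1(13.88) = 13.88
  F: 0 + 2(13.88) = 27.77

13.9 mol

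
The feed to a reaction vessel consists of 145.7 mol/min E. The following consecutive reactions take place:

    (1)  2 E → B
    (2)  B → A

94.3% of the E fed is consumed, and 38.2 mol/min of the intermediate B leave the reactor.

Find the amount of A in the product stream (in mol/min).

30.5 mol/min

Conversion of E: E consumed = 2ξ₁ = 0.943 × 145.7 → ξ₁ = 68.7 mol/min.
B balance: n_B = 0 + 1ξ₁ − 1ξ₂ = 38.2 → ξ₂ = (1·68.7 − 38.2)/1 = 30.5 mol/min.
Outlet amounts (n = n₀ + Σ ν·ξ):
  E: 145.7 − 2(68.7) = 8.305
  B: 0 + 1(68.7) − 1(30.5) = 38.2
  A: 0 + 1(30.5) = 30.5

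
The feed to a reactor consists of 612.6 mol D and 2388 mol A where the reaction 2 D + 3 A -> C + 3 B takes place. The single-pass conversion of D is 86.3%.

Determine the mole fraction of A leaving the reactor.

0.583

D reacted = 0.863 × 612.6 = 528.7 mol; ν_D = −2, so ξ = 528.7/2 = 264.3 mol.
Outlet amounts (n = n₀ + ν ξ):
  D: 612.6 − 2(264.3) = 83.93
  A: 2388 − 3(264.3) = 1595
  C: 0 + 1(264.3) = 264.3
  B: 0 + 3(264.3) = 793
Total out = 2736 mol; y_A = 1595 / 2736 = 0.5829.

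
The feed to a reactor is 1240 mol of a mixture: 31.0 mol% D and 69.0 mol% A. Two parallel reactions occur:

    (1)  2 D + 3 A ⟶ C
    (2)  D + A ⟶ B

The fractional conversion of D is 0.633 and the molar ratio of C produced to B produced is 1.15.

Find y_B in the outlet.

Conversion of D: D consumed = 0.633 × 384.4 = 243.3 mol = 2ξ₁ + 1ξ₂.
Selectivity: 1ξ₁ / (1ξ₂) = 1.15 → ξ₁ = 1.15 ξ₂.
Substitute: (2·1.15 + 1) ξ₂ = 243.3 → ξ₂ = 73.73 mol, ξ₁ = 84.8 mol.
Outlet amounts (n = n₀ + Σ ν·ξ):
  D: 384.4 − 2(84.8) − 1(73.73) = 141.1
  A: 855.6 − 3(84.8) − 1(73.73) = 527.5
  C: 0 + 1(84.8) = 84.8
  B: 0 + 1(73.73) = 73.73
Total out = 827.1 mol; y_B = 73.73 / 827.1 = 0.08915.

0.0892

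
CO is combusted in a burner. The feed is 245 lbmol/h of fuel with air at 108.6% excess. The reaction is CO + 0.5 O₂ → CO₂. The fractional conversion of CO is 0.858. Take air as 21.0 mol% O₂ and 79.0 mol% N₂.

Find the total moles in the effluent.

Stoichiometric O₂ = 0.5 × 245 = 122.5 lbmol/h; O₂ fed = 122.5 × 2.086 = 255.5 lbmol/h.
N₂ fed = 255.5 × 79/21 = 961.3 lbmol/h.
Fuel reacted = 0.858 × 245 → ξ = 210.2 lbmol/h.
Outlet (n = n₀ + ν ξ):
  CO: 245 − 1(210.2) = 34.79
  O₂: 255.5 − 0.5(210.2) = 150.4
  N₂: 961.3 (inert)
  CO₂: 0 + 1(210.2) = 210.2
Total out = 34.79 + 150.4 + 961.3 + 210.2 = 1357 lbmol/h.

1360 lbmol/h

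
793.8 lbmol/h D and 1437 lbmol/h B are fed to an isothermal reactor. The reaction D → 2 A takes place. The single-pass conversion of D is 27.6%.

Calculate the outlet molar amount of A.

438 lbmol/h

D reacted = 0.276 × 793.8 = 219.1 lbmol/h; ν_D = −1, so ξ = 219.1/1 = 219.1 lbmol/h.
Outlet amounts (n = n₀ + ν ξ):
  D: 793.8 − 1(219.1) = 574.7
  A: 0 + 2(219.1) = 438.2
  B: 1437 (inert)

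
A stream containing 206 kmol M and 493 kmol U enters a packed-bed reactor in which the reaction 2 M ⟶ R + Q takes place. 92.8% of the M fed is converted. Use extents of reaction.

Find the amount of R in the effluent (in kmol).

95.6 kmol

M reacted = 0.928 × 206 = 191.2 kmol; ν_M = −2, so ξ = 191.2/2 = 95.58 kmol.
Outlet amounts (n = n₀ + ν ξ):
  M: 206 − 2(95.58) = 14.83
  R: 0 + 1(95.58) = 95.58
  Q: 0 + 1(95.58) = 95.58
  U: 493 (inert)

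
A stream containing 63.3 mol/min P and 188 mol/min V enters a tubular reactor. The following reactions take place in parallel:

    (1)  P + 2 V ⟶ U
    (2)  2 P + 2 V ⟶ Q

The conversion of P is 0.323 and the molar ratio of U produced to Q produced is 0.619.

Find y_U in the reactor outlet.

Conversion of P: P consumed = 0.323 × 63.3 = 20.45 mol/min = 1ξ₁ + 2ξ₂.
Selectivity: 1ξ₁ / (1ξ₂) = 0.619 → ξ₁ = 0.619 ξ₂.
Substitute: (1·0.619 + 2) ξ₂ = 20.45 → ξ₂ = 7.807 mol/min, ξ₁ = 4.832 mol/min.
Outlet amounts (n = n₀ + Σ ν·ξ):
  P: 63.3 − 1(4.832) − 2(7.807) = 42.85
  V: 188 − 2(4.832) − 2(7.807) = 162.7
  U: 0 + 1(4.832) = 4.832
  Q: 0 + 1(7.807) = 7.807
Total out = 218.2 mol/min; y_U = 4.832 / 218.2 = 0.02215.

0.0221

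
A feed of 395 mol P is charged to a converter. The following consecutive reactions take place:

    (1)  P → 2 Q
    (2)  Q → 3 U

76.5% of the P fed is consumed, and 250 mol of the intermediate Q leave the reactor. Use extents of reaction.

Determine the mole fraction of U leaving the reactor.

0.756

Conversion of P: P consumed = 1ξ₁ = 0.765 × 395 → ξ₁ = 302.2 mol.
Q balance: n_Q = 0 + 2ξ₁ − 1ξ₂ = 250 → ξ₂ = (2·302.2 − 250)/1 = 354.4 mol.
Outlet amounts (n = n₀ + Σ ν·ξ):
  P: 395 − 1(302.2) = 92.82
  Q: 0 + 2(302.2) − 1(354.4) = 250
  U: 0 + 3(354.4) = 1063
Total out = 1406 mol; y_U = 1063 / 1406 = 0.7561.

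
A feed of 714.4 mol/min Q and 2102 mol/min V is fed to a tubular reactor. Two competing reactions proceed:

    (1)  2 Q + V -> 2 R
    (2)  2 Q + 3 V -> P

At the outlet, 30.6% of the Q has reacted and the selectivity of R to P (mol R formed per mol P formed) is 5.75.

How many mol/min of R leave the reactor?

162 mol/min

Conversion of Q: Q consumed = 0.306 × 714.4 = 218.6 mol/min = 2ξ₁ + 2ξ₂.
Selectivity: 2ξ₁ / (1ξ₂) = 5.75 → ξ₁ = 2.875 ξ₂.
Substitute: (2·2.875 + 2) ξ₂ = 218.6 → ξ₂ = 28.21 mol/min, ξ₁ = 81.1 mol/min.
Outlet amounts (n = n₀ + Σ ν·ξ):
  Q: 714.4 − 2(81.1) − 2(28.21) = 495.8
  V: 2102 − 1(81.1) − 3(28.21) = 1936
  R: 0 + 2(81.1) = 162.2
  P: 0 + 1(28.21) = 28.21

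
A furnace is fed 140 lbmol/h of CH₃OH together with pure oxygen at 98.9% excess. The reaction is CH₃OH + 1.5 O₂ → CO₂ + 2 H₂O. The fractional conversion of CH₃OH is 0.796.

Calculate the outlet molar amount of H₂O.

Stoichiometric O₂ = 1.5 × 140 = 210 lbmol/h; O₂ fed = 210 × 1.989 = 417.7 lbmol/h.
Fuel reacted = 0.796 × 140 → ξ = 111.4 lbmol/h.
Outlet (n = n₀ + ν ξ):
  CH₃OH: 140 − 1(111.4) = 28.56
  O₂: 417.7 − 1.5(111.4) = 250.5
  CO₂: 0 + 1(111.4) = 111.4
  H₂O: 0 + 2(111.4) = 222.9

223 lbmol/h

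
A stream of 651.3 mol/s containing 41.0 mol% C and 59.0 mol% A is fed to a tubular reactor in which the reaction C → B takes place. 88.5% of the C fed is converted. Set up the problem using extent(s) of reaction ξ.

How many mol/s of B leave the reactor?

C reacted = 0.885 × 267 = 236.3 mol/s; ν_C = −1, so ξ = 236.3/1 = 236.3 mol/s.
Outlet amounts (n = n₀ + ν ξ):
  C: 267 − 1(236.3) = 30.71
  B: 0 + 1(236.3) = 236.3
  A: 384.3 (inert)

236 mol/s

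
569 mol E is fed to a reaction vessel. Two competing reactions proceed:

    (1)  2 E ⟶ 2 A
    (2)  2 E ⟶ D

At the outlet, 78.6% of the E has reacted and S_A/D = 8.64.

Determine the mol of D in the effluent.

Conversion of E: E consumed = 0.786 × 569 = 447.2 mol = 2ξ₁ + 2ξ₂.
Selectivity: 2ξ₁ / (1ξ₂) = 8.64 → ξ₁ = 4.32 ξ₂.
Substitute: (2·4.32 + 2) ξ₂ = 447.2 → ξ₂ = 42.03 mol, ξ₁ = 181.6 mol.
Outlet amounts (n = n₀ + Σ ν·ξ):
  E: 569 − 2(181.6) − 2(42.03) = 121.8
  A: 0 + 2(181.6) = 363.2
  D: 0 + 1(42.03) = 42.03

42 mol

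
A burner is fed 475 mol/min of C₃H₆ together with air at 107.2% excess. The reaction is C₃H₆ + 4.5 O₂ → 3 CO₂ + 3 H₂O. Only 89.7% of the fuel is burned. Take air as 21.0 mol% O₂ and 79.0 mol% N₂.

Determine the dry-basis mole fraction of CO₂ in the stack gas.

0.0624

Stoichiometric O₂ = 4.5 × 475 = 2138 mol/min; O₂ fed = 2138 × 2.072 = 4429 mol/min.
N₂ fed = 4429 × 79/21 = 16660 mol/min.
Fuel reacted = 0.897 × 475 → ξ = 426.1 mol/min.
Outlet (n = n₀ + ν ξ):
  C₃H₆: 475 − 1(426.1) = 48.93
  O₂: 4429 − 4.5(426.1) = 2512
  N₂: 16660 (inert)
  CO₂: 0 + 3(426.1) = 1278
  H₂O: 0 + 3(426.1) = 1278
Dry total = 20500 mol/min; y_CO₂ (dry) = 1278 / 20500 = 0.06235.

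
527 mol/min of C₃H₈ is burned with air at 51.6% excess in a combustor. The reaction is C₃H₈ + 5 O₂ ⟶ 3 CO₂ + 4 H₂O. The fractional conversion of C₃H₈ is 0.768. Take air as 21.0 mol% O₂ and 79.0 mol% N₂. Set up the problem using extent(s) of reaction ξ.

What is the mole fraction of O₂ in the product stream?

0.0988

Stoichiometric O₂ = 5 × 527 = 2635 mol/min; O₂ fed = 2635 × 1.516 = 3995 mol/min.
N₂ fed = 3995 × 79/21 = 15030 mol/min.
Fuel reacted = 0.768 × 527 → ξ = 404.7 mol/min.
Outlet (n = n₀ + ν ξ):
  C₃H₈: 527 − 1(404.7) = 122.3
  O₂: 3995 − 5(404.7) = 1971
  N₂: 15030 (inert)
  CO₂: 0 + 3(404.7) = 1214
  H₂O: 0 + 4(404.7) = 1619
Total out = 19950 mol/min; y_O₂ = 1971 / 19950 = 0.09878.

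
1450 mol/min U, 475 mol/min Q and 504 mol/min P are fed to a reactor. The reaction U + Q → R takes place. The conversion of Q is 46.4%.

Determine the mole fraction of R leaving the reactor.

0.0998

Q reacted = 0.464 × 475 = 220.4 mol/min; ν_Q = −1, so ξ = 220.4/1 = 220.4 mol/min.
Outlet amounts (n = n₀ + ν ξ):
  U: 1450 − 1(220.4) = 1230
  Q: 475 − 1(220.4) = 254.6
  R: 0 + 1(220.4) = 220.4
  P: 504 (inert)
Total out = 2209 mol/min; y_R = 220.4 / 2209 = 0.09979.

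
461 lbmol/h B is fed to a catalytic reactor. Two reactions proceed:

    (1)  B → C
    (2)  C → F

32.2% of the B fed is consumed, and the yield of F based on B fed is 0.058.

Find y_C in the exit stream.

0.264

Conversion of B: B consumed = 1ξ₁ = 0.322 × 461 → ξ₁ = 148.4 lbmol/h.
Yield of F: 1ξ₂ / 461 = 0.058 → ξ₂ = 26.74 lbmol/h.
Outlet amounts (n = n₀ + Σ ν·ξ):
  B: 461 − 1(148.4) = 312.6
  C: 0 + 1(148.4) − 1(26.74) = 121.7
  F: 0 + 1(26.74) = 26.74
Total out = 461 lbmol/h; y_C = 121.7 / 461 = 0.264.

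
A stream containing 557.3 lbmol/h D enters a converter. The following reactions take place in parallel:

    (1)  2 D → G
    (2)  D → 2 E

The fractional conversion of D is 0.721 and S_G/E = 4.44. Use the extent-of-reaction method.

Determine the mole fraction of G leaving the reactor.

Conversion of D: D consumed = 0.721 × 557.3 = 401.8 lbmol/h = 2ξ₁ + 1ξ₂.
Selectivity: 1ξ₁ / (2ξ₂) = 4.44 → ξ₁ = 8.88 ξ₂.
Substitute: (2·8.88 + 1) ξ₂ = 401.8 → ξ₂ = 21.42 lbmol/h, ξ₁ = 190.2 lbmol/h.
Outlet amounts (n = n₀ + Σ ν·ξ):
  D: 557.3 − 2(190.2) − 1(21.42) = 155.5
  G: 0 + 1(190.2) = 190.2
  E: 0 + 2(21.42) = 42.84
Total out = 388.5 lbmol/h; y_G = 190.2 / 388.5 = 0.4895.

0.49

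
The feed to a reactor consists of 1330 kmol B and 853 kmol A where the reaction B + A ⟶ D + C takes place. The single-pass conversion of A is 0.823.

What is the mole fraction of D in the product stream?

0.322

A reacted = 0.823 × 853 = 702 kmol; ν_A = −1, so ξ = 702/1 = 702 kmol.
Outlet amounts (n = n₀ + ν ξ):
  B: 1330 − 1(702) = 628
  A: 853 − 1(702) = 151
  D: 0 + 1(702) = 702
  C: 0 + 1(702) = 702
Total out = 2183 kmol; y_D = 702 / 2183 = 0.3216.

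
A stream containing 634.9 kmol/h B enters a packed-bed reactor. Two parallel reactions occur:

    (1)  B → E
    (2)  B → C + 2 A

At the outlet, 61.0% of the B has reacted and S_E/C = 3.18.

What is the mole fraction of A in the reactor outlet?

0.226

Conversion of B: B consumed = 0.61 × 634.9 = 387.3 kmol/h = 1ξ₁ + 1ξ₂.
Selectivity: 1ξ₁ / (1ξ₂) = 3.18 → ξ₁ = 3.18 ξ₂.
Substitute: (1·3.18 + 1) ξ₂ = 387.3 → ξ₂ = 92.65 kmol/h, ξ₁ = 294.6 kmol/h.
Outlet amounts (n = n₀ + Σ ν·ξ):
  B: 634.9 − 1(294.6) − 1(92.65) = 247.6
  E: 0 + 1(294.6) = 294.6
  C: 0 + 1(92.65) = 92.65
  A: 0 + 2(92.65) = 185.3
Total out = 820.2 kmol/h; y_A = 185.3 / 820.2 = 0.2259.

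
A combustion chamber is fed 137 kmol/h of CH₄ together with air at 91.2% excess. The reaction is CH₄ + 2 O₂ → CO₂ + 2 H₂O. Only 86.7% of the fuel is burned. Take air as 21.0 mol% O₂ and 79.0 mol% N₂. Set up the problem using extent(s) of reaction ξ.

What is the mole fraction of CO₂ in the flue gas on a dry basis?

Stoichiometric O₂ = 2 × 137 = 274 kmol/h; O₂ fed = 274 × 1.912 = 523.9 kmol/h.
N₂ fed = 523.9 × 79/21 = 1971 kmol/h.
Fuel reacted = 0.867 × 137 → ξ = 118.8 kmol/h.
Outlet (n = n₀ + ν ξ):
  CH₄: 137 − 1(118.8) = 18.22
  O₂: 523.9 − 2(118.8) = 286.3
  N₂: 1971 (inert)
  CO₂: 0 + 1(118.8) = 118.8
  H₂O: 0 + 2(118.8) = 237.6
Dry total = 2394 kmol/h; y_CO₂ (dry) = 118.8 / 2394 = 0.04961.

0.0496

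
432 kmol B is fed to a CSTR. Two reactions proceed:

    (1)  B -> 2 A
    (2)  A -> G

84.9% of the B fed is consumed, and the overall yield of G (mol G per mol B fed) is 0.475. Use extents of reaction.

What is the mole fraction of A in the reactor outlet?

Conversion of B: B consumed = 1ξ₁ = 0.849 × 432 → ξ₁ = 366.8 kmol.
Yield of G: 1ξ₂ / 432 = 0.475 → ξ₂ = 205.2 kmol.
Outlet amounts (n = n₀ + Σ ν·ξ):
  B: 432 − 1(366.8) = 65.23
  A: 0 + 2(366.8) − 1(205.2) = 528.3
  G: 0 + 1(205.2) = 205.2
Total out = 798.8 kmol; y_A = 528.3 / 798.8 = 0.6614.

0.661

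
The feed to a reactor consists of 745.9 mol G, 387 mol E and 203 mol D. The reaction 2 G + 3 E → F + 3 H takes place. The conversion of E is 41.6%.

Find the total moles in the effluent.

E reacted = 0.416 × 387 = 161 mol; ν_E = −3, so ξ = 161/3 = 53.66 mol.
Outlet amounts (n = n₀ + ν ξ):
  G: 745.9 − 2(53.66) = 638.6
  E: 387 − 3(53.66) = 226
  F: 0 + 1(53.66) = 53.66
  H: 0 + 3(53.66) = 161
  D: 203 (inert)
Total out = 638.6 + 226 + 53.66 + 161 + 203 = 1282 mol.

1280 mol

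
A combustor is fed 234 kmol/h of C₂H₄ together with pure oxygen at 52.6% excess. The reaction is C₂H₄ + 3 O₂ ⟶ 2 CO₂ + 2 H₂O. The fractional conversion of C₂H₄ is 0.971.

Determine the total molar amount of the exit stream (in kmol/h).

1310 kmol/h

Stoichiometric O₂ = 3 × 234 = 702 kmol/h; O₂ fed = 702 × 1.526 = 1071 kmol/h.
Fuel reacted = 0.971 × 234 → ξ = 227.2 kmol/h.
Outlet (n = n₀ + ν ξ):
  C₂H₄: 234 − 1(227.2) = 6.786
  O₂: 1071 − 3(227.2) = 389.6
  CO₂: 0 + 2(227.2) = 454.4
  H₂O: 0 + 2(227.2) = 454.4
Total out = 6.786 + 389.6 + 454.4 + 454.4 = 1305 kmol/h.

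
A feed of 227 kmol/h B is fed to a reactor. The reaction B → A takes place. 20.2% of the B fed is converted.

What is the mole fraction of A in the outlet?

0.202

B reacted = 0.202 × 227 = 45.85 kmol/h; ν_B = −1, so ξ = 45.85/1 = 45.85 kmol/h.
Outlet amounts (n = n₀ + ν ξ):
  B: 227 − 1(45.85) = 181.1
  A: 0 + 1(45.85) = 45.85
Total out = 227 kmol/h; y_A = 45.85 / 227 = 0.202.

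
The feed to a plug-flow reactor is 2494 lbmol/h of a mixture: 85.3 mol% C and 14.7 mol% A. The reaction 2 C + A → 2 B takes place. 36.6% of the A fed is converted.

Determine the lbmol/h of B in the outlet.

A reacted = 0.366 × 366.6 = 134.2 lbmol/h; ν_A = −1, so ξ = 134.2/1 = 134.2 lbmol/h.
Outlet amounts (n = n₀ + ν ξ):
  C: 2127 − 2(134.2) = 1859
  A: 366.6 − 1(134.2) = 232.4
  B: 0 + 2(134.2) = 268.4

268 lbmol/h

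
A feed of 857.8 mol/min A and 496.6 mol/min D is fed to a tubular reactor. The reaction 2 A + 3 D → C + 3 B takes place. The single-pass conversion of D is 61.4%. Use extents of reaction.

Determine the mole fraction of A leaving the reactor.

D reacted = 0.614 × 496.6 = 304.9 mol/min; ν_D = −3, so ξ = 304.9/3 = 101.6 mol/min.
Outlet amounts (n = n₀ + ν ξ):
  A: 857.8 − 2(101.6) = 654.5
  D: 496.6 − 3(101.6) = 191.7
  C: 0 + 1(101.6) = 101.6
  B: 0 + 3(101.6) = 304.9
Total out = 1253 mol/min; y_A = 654.5 / 1253 = 0.5225.

0.522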